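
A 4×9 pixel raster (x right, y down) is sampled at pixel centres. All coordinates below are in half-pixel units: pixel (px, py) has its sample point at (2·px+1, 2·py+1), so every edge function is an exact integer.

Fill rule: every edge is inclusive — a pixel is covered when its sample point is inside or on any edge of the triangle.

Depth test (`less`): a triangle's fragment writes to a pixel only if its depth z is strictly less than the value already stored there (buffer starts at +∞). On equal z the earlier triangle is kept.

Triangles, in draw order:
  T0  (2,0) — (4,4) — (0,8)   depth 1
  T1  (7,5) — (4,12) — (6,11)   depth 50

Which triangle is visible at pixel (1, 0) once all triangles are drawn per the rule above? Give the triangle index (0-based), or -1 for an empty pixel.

T0:
  2·area = 24
  edge (2, 0)→(4, 4): d=(2,4) inclusive
  edge (4, 4)→(0, 8): d=(-4,4) inclusive
  edge (0, 8)→(2, 0): d=(2,-8) inclusive
    (3,0)@(7, 1): e=[-18,0,42] → ·  [on edge]
    (1,1)@(3, 3): e=[2,8,14] → █
    (2,1)@(5, 3): e=[-6,0,30] → ·  [on edge]
    (0,2)@(1, 5): e=[14,8,2] → █
    (1,2)@(3, 5): e=[6,0,18] → █  [on edge]
    (2,2)@(5, 5): e=[-2,-8,34] → ·
    (0,3)@(1, 7): e=[18,0,6] → █  [on edge]
    (1,3)@(3, 7): e=[10,-8,22] → ·
    (0,4)@(1, 9): e=[22,-8,10] → ·
  covered (4 px):
    · · · ·
    · █ · ·
    █ █ · ·
    █ · · ·
    · · · ·
    · · · ·
    · · · ·
    · · · ·
    · · · ·
T1:
  2·area = 11  (B↔C swapped to make it positive)
  edge (7, 5)→(6, 11): d=(-1,6) inclusive
  edge (6, 11)→(4, 12): d=(-2,1) inclusive
  edge (4, 12)→(7, 5): d=(3,-7) inclusive
    (3,2)@(7, 5): e=[0,11,0] → █  [on edge]
    (3,3)@(7, 7): e=[-2,7,6] → ·
    (2,5)@(5, 11): e=[6,1,4] → █
    (3,5)@(7, 11): e=[-6,-1,18] → ·
    (2,6)@(5, 13): e=[4,-3,10] → ·
    (2,8)@(5, 17): e=[0,-11,22] → ·  [on edge]
  covered (2 px):
    · · · ·
    · · · ·
    · · · █
    · · · ·
    · · · ·
    · · █ ·
    · · · ·
    · · · ·
    · · · ·

Z-buffer (winner per pixel, '.' = empty):
  . . . .
  . 0 . .
  0 0 . 1
  0 . . .
  . . . .
  . . 1 .
  . . . .
  . . . .
  . . . .

Final: -1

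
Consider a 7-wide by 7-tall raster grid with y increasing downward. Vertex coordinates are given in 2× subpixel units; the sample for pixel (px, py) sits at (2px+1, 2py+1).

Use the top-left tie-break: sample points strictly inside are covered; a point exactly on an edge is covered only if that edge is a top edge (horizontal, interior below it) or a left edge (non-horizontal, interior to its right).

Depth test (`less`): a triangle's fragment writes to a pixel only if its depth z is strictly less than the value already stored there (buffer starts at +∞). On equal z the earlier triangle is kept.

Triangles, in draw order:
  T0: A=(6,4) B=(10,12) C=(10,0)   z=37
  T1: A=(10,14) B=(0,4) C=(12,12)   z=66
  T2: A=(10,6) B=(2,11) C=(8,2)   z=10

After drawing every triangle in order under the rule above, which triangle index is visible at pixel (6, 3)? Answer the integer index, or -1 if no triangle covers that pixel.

T0:
  2·area = 48  (B↔C swapped to make it positive)
  edge (6, 4)→(10, 0): d=(4,-4) top-left  bias=+0
  edge (10, 0)→(10, 12): d=(0,12) right/bottom  bias=-1
  edge (10, 12)→(6, 4): d=(-4,-8) top-left  bias=+0
    (4,0)@(9, 1): e=[0,12,36] → █  [on edge]
    (5,0)@(11, 1): e=[8,-12,52] → ·
    (3,1)@(7, 3): e=[0,36,12] → █  [on edge]
    (5,1)@(11, 3): e=[16,-12,44] → ·
    (2,2)@(5, 5): e=[0,60,-12] → ·  [on edge]
    (3,2)@(7, 5): e=[8,36,4] → █
    (5,2)@(11, 5): e=[24,-12,36] → ·
    (1,3)@(3, 7): e=[0,84,-36] → ·  [on edge]
    (3,3)@(7, 7): e=[16,36,-4] → ·
    (4,3)@(9, 7): e=[24,12,12] → █
    (5,3)@(11, 7): e=[32,-12,28] → ·
    (0,4)@(1, 9): e=[0,108,-60] → ·  [on edge]
  covered (7 px):
    · · · · █ · ·
    · · · █ █ · ·
    · · · █ █ · ·
    · · · · █ · ·
    · · · · █ · ·
    · · · · · · ·
    · · · · · · ·
T1:
  2·area = 40
  edge (10, 14)→(0, 4): d=(-10,-10) top-left  bias=+0
  edge (0, 4)→(12, 12): d=(12,8) right/bottom  bias=-1
  edge (12, 12)→(10, 14): d=(-2,2) right/bottom  bias=-1
    (0,2)@(1, 5): e=[0,4,36] → █  [on edge]
    (1,2)@(3, 5): e=[20,-12,32] → ·
    (0,3)@(1, 7): e=[-20,28,32] → ·
    (1,3)@(3, 7): e=[0,12,28] → █  [on edge]
    (2,3)@(5, 7): e=[20,-4,24] → ·
    (1,4)@(3, 9): e=[-20,36,24] → ·
    (2,4)@(5, 9): e=[0,20,20] → █  [on edge]
    (3,4)@(7, 9): e=[20,4,16] → █
    (4,4)@(9, 9): e=[40,-12,12] → ·
    (2,5)@(5, 11): e=[-20,44,16] → ·
    (3,5)@(7, 11): e=[0,28,12] → █  [on edge]
    (4,5)@(9, 11): e=[20,12,8] → █
    (6,5)@(13, 11): e=[60,-20,0] → ·  [on edge]
    (4,6)@(9, 13): e=[0,36,4] → █  [on edge]
    (5,6)@(11, 13): e=[20,20,0] → ·  [on edge]
  covered (7 px):
    · · · · · · ·
    · · · · · · ·
    █ · · · · · ·
    · █ · · · · ·
    · · █ █ · · ·
    · · · █ █ · ·
    · · · · █ · ·
T2:
  2·area = 42
  edge (10, 6)→(2, 11): d=(-8,5) right/bottom  bias=-1
  edge (2, 11)→(8, 2): d=(6,-9) top-left  bias=+0
  edge (8, 2)→(10, 6): d=(2,4) right/bottom  bias=-1
    (3,2)@(7, 5): e=[23,9,10] → █
    (4,2)@(9, 5): e=[13,27,2] → █
    (5,2)@(11, 5): e=[3,45,-6] → ·
    (2,3)@(5, 7): e=[17,3,22] → █
    (4,3)@(9, 7): e=[-3,39,6] → ·
    (2,4)@(5, 9): e=[1,15,26] → █
    (3,4)@(7, 9): e=[-9,33,18] → ·
    (2,5)@(5, 11): e=[-15,27,30] → ·
  covered (5 px):
    · · · · · · ·
    · · · · · · ·
    · · · █ █ · ·
    · · █ █ · · ·
    · · █ · · · ·
    · · · · · · ·
    · · · · · · ·

Z-buffer (winner per pixel, '.' = empty):
  . . . . 0 . .
  . . . 0 0 . .
  1 . . 2 2 . .
  . 1 2 2 0 . .
  . . 2 1 0 . .
  . . . 1 1 . .
  . . . . 1 . .

Result: -1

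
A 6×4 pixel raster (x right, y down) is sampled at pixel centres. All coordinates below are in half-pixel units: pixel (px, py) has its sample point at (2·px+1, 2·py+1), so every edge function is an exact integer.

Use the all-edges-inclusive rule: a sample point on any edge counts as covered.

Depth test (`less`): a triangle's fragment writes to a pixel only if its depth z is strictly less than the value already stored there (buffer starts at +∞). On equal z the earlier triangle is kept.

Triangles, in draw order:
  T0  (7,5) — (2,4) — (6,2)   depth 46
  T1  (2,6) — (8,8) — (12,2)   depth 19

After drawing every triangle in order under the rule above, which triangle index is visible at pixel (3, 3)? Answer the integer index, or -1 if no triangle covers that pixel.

T0:
  2·area = 14
  edge (7, 5)→(2, 4): d=(-5,-1) inclusive
  edge (2, 4)→(6, 2): d=(4,-2) inclusive
  edge (6, 2)→(7, 5): d=(1,3) inclusive
    (2,1)@(5, 3): e=[8,2,4] → #
    (3,1)@(7, 3): e=[10,6,-2] → ·
    (2,2)@(5, 5): e=[-2,10,6] → ·
    (3,2)@(7, 5): e=[0,14,0] → #  [on edge]
    (4,2)@(9, 5): e=[2,18,-6] → ·
    (3,3)@(7, 7): e=[-10,22,2] → ·
  covered (2 px):
    · · · · · ·
    · · # · · ·
    · · · # · ·
    · · · · · ·
T1:
  2·area = 44  (B↔C swapped to make it positive)
  edge (2, 6)→(12, 2): d=(10,-4) inclusive
  edge (12, 2)→(8, 8): d=(-4,6) inclusive
  edge (8, 8)→(2, 6): d=(-6,-2) inclusive
    (5,1)@(11, 3): e=[6,2,36] → #
    (2,2)@(5, 5): e=[2,30,12] → #
    (3,2)@(7, 5): e=[10,18,16] → #
    (4,2)@(9, 5): e=[18,6,20] → #
    (5,2)@(11, 5): e=[26,-6,24] → ·
    (2,3)@(5, 7): e=[22,22,0] → #  [on edge]
    (4,3)@(9, 7): e=[38,-2,8] → ·
  covered (6 px):
    · · · · · ·
    · · · · · #
    · · # # # ·
    · · # # · ·

Z-buffer (winner per pixel, '.' = empty):
  . . . . . .
  . . 0 . . 1
  . . 1 1 1 .
  . . 1 1 . .

Answer: 1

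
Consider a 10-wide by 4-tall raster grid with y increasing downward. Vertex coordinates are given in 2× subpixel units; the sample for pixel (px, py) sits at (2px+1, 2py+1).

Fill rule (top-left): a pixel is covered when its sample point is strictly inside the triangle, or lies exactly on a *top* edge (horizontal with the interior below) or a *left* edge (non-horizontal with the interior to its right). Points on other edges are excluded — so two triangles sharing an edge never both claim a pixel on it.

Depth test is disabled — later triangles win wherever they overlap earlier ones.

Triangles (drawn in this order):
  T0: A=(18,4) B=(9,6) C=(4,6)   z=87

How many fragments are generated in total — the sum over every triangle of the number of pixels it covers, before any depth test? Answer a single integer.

T0:
  2·area = 10
  edge (18, 4)→(9, 6): d=(-9,2) right/bottom  bias=-1
  edge (9, 6)→(4, 6): d=(-5,0) right/bottom  bias=-1
  edge (4, 6)→(18, 4): d=(14,-2) top-left  bias=+0
    (5,2)@(11, 5): e=[5,5,0] → #  [on edge]
    (6,2)@(13, 5): e=[1,5,4] → #
    (7,2)@(15, 5): e=[-3,5,8] → ·
    (5,3)@(11, 7): e=[-13,-5,28] → ·
    (6,3)@(13, 7): e=[-17,-5,32] → ·
  covered (2 px):
    · · · · · · · · · ·
    · · · · · · · · · ·
    · · · · · # # · · ·
    · · · · · · · · · ·

Result: 2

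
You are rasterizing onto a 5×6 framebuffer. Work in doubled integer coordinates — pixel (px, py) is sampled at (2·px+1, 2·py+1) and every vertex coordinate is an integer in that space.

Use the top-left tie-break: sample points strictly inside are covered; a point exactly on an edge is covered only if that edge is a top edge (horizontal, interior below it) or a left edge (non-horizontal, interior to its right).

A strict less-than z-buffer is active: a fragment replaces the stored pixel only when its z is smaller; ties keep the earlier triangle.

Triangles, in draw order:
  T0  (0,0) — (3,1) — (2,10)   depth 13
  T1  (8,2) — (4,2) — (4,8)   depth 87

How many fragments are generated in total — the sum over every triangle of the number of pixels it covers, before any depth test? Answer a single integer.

T0:
  2·area = 28
  edge (0, 0)→(3, 1): d=(3,1) right/bottom  bias=-1
  edge (3, 1)→(2, 10): d=(-1,9) right/bottom  bias=-1
  edge (2, 10)→(0, 0): d=(-2,-10) top-left  bias=+0
    (0,0)@(1, 1): e=[2,18,8] → █
    (1,0)@(3, 1): e=[0,0,28] → ·  [on edge]
    (0,1)@(1, 3): e=[8,16,4] → █
    (1,1)@(3, 3): e=[6,-2,24] → ·
    (4,1)@(9, 3): e=[0,-56,84] → ·  [on edge]
    (0,2)@(1, 5): e=[14,14,0] → █  [on edge]
    (1,2)@(3, 5): e=[12,-4,20] → ·
    (0,3)@(1, 7): e=[20,12,-4] → ·
  covered (3 px):
    █ · · · ·
    █ · · · ·
    █ · · · ·
    · · · · ·
    · · · · ·
    · · · · ·
T1:
  2·area = 24  (B↔C swapped to make it positive)
  edge (8, 2)→(4, 8): d=(-4,6) right/bottom  bias=-1
  edge (4, 8)→(4, 2): d=(0,-6) top-left  bias=+0
  edge (4, 2)→(8, 2): d=(4,0) top-left  bias=+0
    (2,1)@(5, 3): e=[14,6,4] → █
    (3,1)@(7, 3): e=[2,18,4] → █
    (4,1)@(9, 3): e=[-10,30,4] → ·
    (2,2)@(5, 5): e=[6,6,12] → █
    (3,2)@(7, 5): e=[-6,18,12] → ·
    (2,3)@(5, 7): e=[-2,6,20] → ·
  covered (3 px):
    · · · · ·
    · · █ █ ·
    · · █ · ·
    · · · · ·
    · · · · ·
    · · · · ·

Result: 6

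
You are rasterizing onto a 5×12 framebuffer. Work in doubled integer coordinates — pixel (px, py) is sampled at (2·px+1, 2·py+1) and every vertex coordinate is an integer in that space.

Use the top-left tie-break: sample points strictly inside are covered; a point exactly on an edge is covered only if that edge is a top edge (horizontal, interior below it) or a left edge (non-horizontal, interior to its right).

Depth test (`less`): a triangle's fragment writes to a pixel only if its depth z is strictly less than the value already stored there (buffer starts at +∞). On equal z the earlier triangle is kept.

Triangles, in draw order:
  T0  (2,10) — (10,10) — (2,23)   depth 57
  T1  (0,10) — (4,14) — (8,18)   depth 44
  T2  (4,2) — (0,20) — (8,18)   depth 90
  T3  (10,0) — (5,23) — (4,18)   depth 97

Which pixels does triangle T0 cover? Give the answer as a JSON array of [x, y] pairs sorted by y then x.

T0:
  2·area = 104
  edge (2, 10)→(10, 10): d=(8,0) top-left  bias=+0
  edge (10, 10)→(2, 23): d=(-8,13) right/bottom  bias=-1
  edge (2, 23)→(2, 10): d=(0,-13) top-left  bias=+0
    (1,5)@(3, 11): e=[8,83,13] → X
    (2,5)@(5, 11): e=[8,57,39] → X
    (3,5)@(7, 11): e=[8,31,65] → X
    (4,5)@(9, 11): e=[8,5,91] → X
    (1,6)@(3, 13): e=[24,67,13] → X
    (4,6)@(9, 13): e=[24,-11,91] → .
    (1,7)@(3, 15): e=[40,51,13] → X
    (3,7)@(7, 15): e=[40,-1,65] → .
    (1,8)@(3, 17): e=[56,35,13] → X
    (3,8)@(7, 17): e=[56,-17,65] → .
    (1,9)@(3, 19): e=[72,19,13] → X
    (2,9)@(5, 19): e=[72,-7,39] → .
  covered (13 px):
    . . . . .
    . . . . .
    . . . . .
    . . . . .
    . . . . .
    . X X X X
    . X X X .
    . X X . .
    . X X . .
    . X . . .
    . X . . .
    . . . . .
T1:
  degenerate (2·area = 0) — covers nothing
T2:
  2·area = 136  (B↔C swapped to make it positive)
  edge (4, 2)→(8, 18): d=(4,16) right/bottom  bias=-1
  edge (8, 18)→(0, 20): d=(-8,2) right/bottom  bias=-1
  edge (0, 20)→(4, 2): d=(4,-18) top-left  bias=+0
    (1,3)@(3, 7): e=[36,98,2] → X
    (2,3)@(5, 7): e=[4,94,38] → X
    (3,3)@(7, 7): e=[-28,90,74] → .
    (1,4)@(3, 9): e=[44,82,10] → X
    (3,4)@(7, 9): e=[-20,74,82] → .
    (1,5)@(3, 11): e=[52,66,18] → X
    (3,5)@(7, 11): e=[-12,58,90] → .
    (1,6)@(3, 13): e=[60,50,26] → X
    (3,6)@(7, 13): e=[-4,42,98] → .
    (1,7)@(3, 15): e=[68,34,34] → X
    (3,7)@(7, 15): e=[4,26,106] → X
    (4,7)@(9, 15): e=[-28,22,142] → .
  covered (17 px):
    . . . . .
    . . . . .
    . . . . .
    . X X . .
    . X X . .
    . X X . .
    . X X . .
    . X X X .
    X X X X .
    X X . . .
    . . . . .
    . . . . .
T3:
  2·area = 48
  edge (10, 0)→(5, 23): d=(-5,23) right/bottom  bias=-1
  edge (5, 23)→(4, 18): d=(-1,-5) top-left  bias=+0
  edge (4, 18)→(10, 0): d=(6,-18) top-left  bias=+0
    (0,1)@(1, 3): e=[192,0,-144] → .  [on edge]
    (4,1)@(9, 3): e=[8,40,0] → X  [on edge]
    (4,2)@(9, 5): e=[-2,38,12] → .
    (3,4)@(7, 9): e=[24,24,0] → X  [on edge]
    (4,4)@(9, 9): e=[-22,34,36] → .
    (3,5)@(7, 11): e=[14,22,12] → X
    (4,5)@(9, 11): e=[-32,32,48] → .
    (1,6)@(3, 13): e=[96,0,-48] → .  [on edge]
    (3,6)@(7, 13): e=[4,20,24] → X
    (4,6)@(9, 13): e=[-42,30,60] → .
    (2,7)@(5, 15): e=[40,8,0] → X  [on edge]
    (3,7)@(7, 15): e=[-6,18,36] → .
    (1,10)@(3, 21): e=[56,-8,0] → .  [on edge]
    (2,11)@(5, 23): e=[0,0,48] → .  [on edge]
  covered (8 px):
    . . . . .
    . . . . X
    . . . . .
    . . . . .
    . . . X .
    . . . X .
    . . . X .
    . . X . .
    . . X . .
    . . X . .
    . . X . .
    . . . . .

Final: [[1,5],[2,5],[3,5],[4,5],[1,6],[2,6],[3,6],[1,7],[2,7],[1,8],[2,8],[1,9],[1,10]]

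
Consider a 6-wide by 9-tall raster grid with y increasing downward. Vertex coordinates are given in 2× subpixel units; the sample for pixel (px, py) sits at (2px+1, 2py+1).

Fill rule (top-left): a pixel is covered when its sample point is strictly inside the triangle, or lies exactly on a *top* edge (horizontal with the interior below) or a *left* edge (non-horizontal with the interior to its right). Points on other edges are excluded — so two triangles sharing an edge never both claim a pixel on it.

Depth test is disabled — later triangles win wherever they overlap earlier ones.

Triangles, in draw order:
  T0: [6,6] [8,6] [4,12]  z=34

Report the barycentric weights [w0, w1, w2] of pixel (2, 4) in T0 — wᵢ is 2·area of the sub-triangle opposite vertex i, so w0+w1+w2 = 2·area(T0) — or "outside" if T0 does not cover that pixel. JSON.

T0:
  2·area = 12
  edge (6, 6)→(8, 6): d=(2,0) top-left  bias=+0
  edge (8, 6)→(4, 12): d=(-4,6) right/bottom  bias=-1
  edge (4, 12)→(6, 6): d=(2,-6) top-left  bias=+0
    (3,1)@(7, 3): e=[-6,18,0] → .  [on edge]
    (3,3)@(7, 7): e=[2,2,8] → X
    (4,3)@(9, 7): e=[2,-10,20] → .
    (2,4)@(5, 9): e=[6,6,0] → X  [on edge]
    (3,4)@(7, 9): e=[6,-6,12] → .
    (2,5)@(5, 11): e=[10,-2,4] → .
    (1,7)@(3, 15): e=[18,-6,0] → .  [on edge]
  covered (2 px):
    . . . . . .
    . . . . . .
    . . . . . .
    . . . X . .
    . . X . . .
    . . . . . .
    . . . . . .
    . . . . . .
    . . . . . .

Final: [6,0,6]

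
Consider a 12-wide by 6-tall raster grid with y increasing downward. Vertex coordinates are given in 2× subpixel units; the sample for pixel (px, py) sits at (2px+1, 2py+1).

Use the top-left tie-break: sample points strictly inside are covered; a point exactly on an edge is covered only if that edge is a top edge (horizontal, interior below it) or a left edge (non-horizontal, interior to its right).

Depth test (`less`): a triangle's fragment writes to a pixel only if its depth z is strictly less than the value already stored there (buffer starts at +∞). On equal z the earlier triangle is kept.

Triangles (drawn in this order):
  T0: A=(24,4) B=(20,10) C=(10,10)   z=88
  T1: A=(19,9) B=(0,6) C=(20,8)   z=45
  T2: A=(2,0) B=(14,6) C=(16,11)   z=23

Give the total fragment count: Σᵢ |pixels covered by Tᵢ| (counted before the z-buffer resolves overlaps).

T0:
  2·area = 60
  edge (24, 4)→(20, 10): d=(-4,6) right/bottom  bias=-1
  edge (20, 10)→(10, 10): d=(-10,0) right/bottom  bias=-1
  edge (10, 10)→(24, 4): d=(14,-6) top-left  bias=+0
    (11,2)@(23, 5): e=[2,50,8] → █
    (8,3)@(17, 7): e=[30,30,0] → █  [on edge]
    (9,3)@(19, 7): e=[18,30,12] → █
    (10,3)@(21, 7): e=[6,30,24] → █
    (11,3)@(23, 7): e=[-6,30,36] → ·
    (6,4)@(13, 9): e=[46,10,4] → █
    (7,4)@(15, 9): e=[34,10,16] → █
    (10,4)@(21, 9): e=[-2,10,52] → ·
    (6,5)@(13, 11): e=[38,-10,32] → ·
    (7,5)@(15, 11): e=[26,-10,44] → ·
    (8,5)@(17, 11): e=[14,-10,56] → ·
    (9,5)@(19, 11): e=[2,-10,68] → ·
  covered (8 px):
    · · · · · · · · · · · ·
    · · · · · · · · · · · ·
    · · · · · · · · · · · █
    · · · · · · · · █ █ █ ·
    · · · · · · █ █ █ █ · ·
    · · · · · · · · · · · ·
T1:
  2·area = 22
  edge (19, 9)→(0, 6): d=(-19,-3) top-left  bias=+0
  edge (0, 6)→(20, 8): d=(20,2) right/bottom  bias=-1
  edge (20, 8)→(19, 9): d=(-1,1) right/bottom  bias=-1
    (11,2)@(23, 5): e=[88,-66,0] → ·  [on edge]
    (3,3)@(7, 7): e=[2,6,14] → █
    (4,3)@(9, 7): e=[8,2,12] → █
    (5,3)@(11, 7): e=[14,-2,10] → ·
    (10,3)@(21, 7): e=[44,-22,0] → ·  [on edge]
    (3,4)@(7, 9): e=[-36,46,12] → ·
    (4,4)@(9, 9): e=[-30,42,10] → ·
    (9,4)@(19, 9): e=[0,22,0] → ·  [on edge]
    (8,5)@(17, 11): e=[-44,66,0] → ·  [on edge]
  covered (2 px):
    · · · · · · · · · · · ·
    · · · · · · · · · · · ·
    · · · · · · · · · · · ·
    · · · █ █ · · · · · · ·
    · · · · · · · · · · · ·
    · · · · · · · · · · · ·
T2:
  2·area = 48
  edge (2, 0)→(14, 6): d=(12,6) right/bottom  bias=-1
  edge (14, 6)→(16, 11): d=(2,5) right/bottom  bias=-1
  edge (16, 11)→(2, 0): d=(-14,-11) top-left  bias=+0
    (3,1)@(7, 3): e=[6,29,13] → █
    (4,1)@(9, 3): e=[-6,19,35] → ·
    (3,2)@(7, 5): e=[30,33,-15] → ·
    (4,2)@(9, 5): e=[18,23,7] → █
    (5,2)@(11, 5): e=[6,13,29] → █
    (6,2)@(13, 5): e=[-6,3,51] → ·
    (4,3)@(9, 7): e=[42,27,-21] → ·
    (5,3)@(11, 7): e=[30,17,1] → █
    (6,3)@(13, 7): e=[18,7,23] → █
    (7,3)@(15, 7): e=[6,-3,45] → ·
    (5,4)@(11, 9): e=[54,21,-27] → ·
    (6,4)@(13, 9): e=[42,11,-5] → ·
  covered (6 px):
    · · · · · · · · · · · ·
    · · · █ · · · · · · · ·
    · · · · █ █ · · · · · ·
    · · · · · █ █ · · · · ·
    · · · · · · · █ · · · ·
    · · · · · · · · · · · ·

Result: 16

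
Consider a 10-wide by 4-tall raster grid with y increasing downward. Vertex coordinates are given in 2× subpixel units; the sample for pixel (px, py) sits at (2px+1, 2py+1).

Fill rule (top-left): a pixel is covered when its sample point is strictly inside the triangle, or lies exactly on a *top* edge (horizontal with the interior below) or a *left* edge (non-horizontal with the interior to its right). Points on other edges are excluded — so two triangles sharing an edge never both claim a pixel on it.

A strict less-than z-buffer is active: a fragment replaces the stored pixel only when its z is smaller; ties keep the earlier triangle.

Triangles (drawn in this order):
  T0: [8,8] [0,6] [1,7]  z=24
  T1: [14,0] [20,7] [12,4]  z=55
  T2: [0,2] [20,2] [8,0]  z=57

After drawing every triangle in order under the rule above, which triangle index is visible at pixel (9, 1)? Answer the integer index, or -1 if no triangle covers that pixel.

T0:
  2·area = 6  (B↔C swapped to make it positive)
  edge (8, 8)→(1, 7): d=(-7,-1) top-left  bias=+0
  edge (1, 7)→(0, 6): d=(-1,-1) top-left  bias=+0
  edge (0, 6)→(8, 8): d=(8,2) right/bottom  bias=-1
    (0,3)@(1, 7): e=[0,0,6] → X  [on edge]
    (1,3)@(3, 7): e=[2,2,2] → X
    (2,3)@(5, 7): e=[4,4,-2] → .
  covered (2 px):
    . . . . . . . . . .
    . . . . . . . . . .
    . . . . . . . . . .
    X X . . . . . . . .
T1:
  2·area = 38
  edge (14, 0)→(20, 7): d=(6,7) right/bottom  bias=-1
  edge (20, 7)→(12, 4): d=(-8,-3) top-left  bias=+0
  edge (12, 4)→(14, 0): d=(2,-4) top-left  bias=+0
    (6,1)@(13, 3): e=[25,11,2] → X
    (7,1)@(15, 3): e=[11,17,10] → X
    (8,1)@(17, 3): e=[-3,23,18] → .
    (6,2)@(13, 5): e=[37,-5,6] → .
    (7,2)@(15, 5): e=[23,1,14] → X
    (8,2)@(17, 5): e=[9,7,22] → X
    (9,2)@(19, 5): e=[-5,13,30] → .
    (7,3)@(15, 7): e=[35,-15,18] → .
    (8,3)@(17, 7): e=[21,-9,26] → .
  covered (4 px):
    . . . . . . . . . .
    . . . . . . X X . .
    . . . . . . . X X .
    . . . . . . . . . .
T2:
  2·area = 40  (B↔C swapped to make it positive)
  edge (0, 2)→(8, 0): d=(8,-2) top-left  bias=+0
  edge (8, 0)→(20, 2): d=(12,2) right/bottom  bias=-1
  edge (20, 2)→(0, 2): d=(-20,0) right/bottom  bias=-1
    (2,0)@(5, 1): e=[2,18,20] → X
    (3,0)@(7, 1): e=[6,14,20] → X
    (4,0)@(9, 1): e=[10,10,20] → X
    (5,0)@(11, 1): e=[14,6,20] → X
    (6,0)@(13, 1): e=[18,2,20] → X
    (7,0)@(15, 1): e=[22,-2,20] → .
    (2,1)@(5, 3): e=[18,42,-20] → .
    (3,1)@(7, 3): e=[22,38,-20] → .
    (4,1)@(9, 3): e=[26,34,-20] → .
    (5,1)@(11, 3): e=[30,30,-20] → .
    (6,1)@(13, 3): e=[34,26,-20] → .
  covered (5 px):
    . . X X X X X . . .
    . . . . . . . . . .
    . . . . . . . . . .
    . . . . . . . . . .

Z-buffer (winner per pixel, '.' = empty):
  . . 2 2 2 2 2 . . .
  . . . . . . 1 1 . .
  . . . . . . . 1 1 .
  0 0 . . . . . . . .

Final: -1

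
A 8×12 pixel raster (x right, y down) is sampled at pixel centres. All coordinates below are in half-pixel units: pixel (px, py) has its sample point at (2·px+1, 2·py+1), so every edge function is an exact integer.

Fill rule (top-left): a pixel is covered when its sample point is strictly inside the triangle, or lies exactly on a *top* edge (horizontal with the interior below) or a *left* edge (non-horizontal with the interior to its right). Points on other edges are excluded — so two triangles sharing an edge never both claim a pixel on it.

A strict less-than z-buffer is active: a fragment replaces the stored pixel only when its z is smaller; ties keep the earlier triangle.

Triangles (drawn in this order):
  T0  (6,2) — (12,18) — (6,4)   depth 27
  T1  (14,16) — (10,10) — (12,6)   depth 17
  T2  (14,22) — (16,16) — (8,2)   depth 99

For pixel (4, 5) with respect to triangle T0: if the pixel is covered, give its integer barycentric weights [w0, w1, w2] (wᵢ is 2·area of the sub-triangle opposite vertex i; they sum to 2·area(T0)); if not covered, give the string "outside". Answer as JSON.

T0:
  2·area = 12
  edge (6, 2)→(12, 18): d=(6,16) right/bottom  bias=-1
  edge (12, 18)→(6, 4): d=(-6,-14) top-left  bias=+0
  edge (6, 4)→(6, 2): d=(0,-2) top-left  bias=+0
    (3,2)@(7, 5): e=[2,8,2] → X
    (4,2)@(9, 5): e=[-30,36,6] → .
    (3,3)@(7, 7): e=[14,-4,2] → .
    (4,5)@(9, 11): e=[6,0,6] → X  [on edge]
    (5,5)@(11, 11): e=[-26,28,10] → .
    (4,6)@(9, 13): e=[18,-12,6] → .
  covered (2 px):
    . . . . . . . .
    . . . . . . . .
    . . . X . . . .
    . . . . . . . .
    . . . . . . . .
    . . . . X . . .
    . . . . . . . .
    . . . . . . . .
    . . . . . . . .
    . . . . . . . .
    . . . . . . . .
    . . . . . . . .
T1:
  2·area = 28
  edge (14, 16)→(10, 10): d=(-4,-6) top-left  bias=+0
  edge (10, 10)→(12, 6): d=(2,-4) top-left  bias=+0
  edge (12, 6)→(14, 16): d=(2,10) right/bottom  bias=-1
    (5,0)@(11, 1): e=[42,-14,0] → .  [on edge]
    (5,4)@(11, 9): e=[10,2,16] → X
    (6,4)@(13, 9): e=[22,10,-4] → .
    (5,5)@(11, 11): e=[2,6,20] → X
    (6,5)@(13, 11): e=[14,14,0] → .  [on edge]
    (5,6)@(11, 13): e=[-6,10,24] → .
    (6,6)@(13, 13): e=[6,18,4] → X
    (7,6)@(15, 13): e=[18,26,-16] → .
    (6,7)@(13, 15): e=[-2,22,8] → .
    (7,10)@(15, 21): e=[-14,42,0] → .  [on edge]
  covered (3 px):
    . . . . . . . .
    . . . . . . . .
    . . . . . . . .
    . . . . . . . .
    . . . . . X . .
    . . . . . X . .
    . . . . . . X .
    . . . . . . . .
    . . . . . . . .
    . . . . . . . .
    . . . . . . . .
    . . . . . . . .
T2:
  2·area = 76  (B↔C swapped to make it positive)
  edge (14, 22)→(8, 2): d=(-6,-20) top-left  bias=+0
  edge (8, 2)→(16, 16): d=(8,14) right/bottom  bias=-1
  edge (16, 16)→(14, 22): d=(-2,6) right/bottom  bias=-1
    (4,2)@(9, 5): e=[2,10,64] → X
    (5,2)@(11, 5): e=[42,-18,52] → .
    (4,3)@(9, 7): e=[-10,26,60] → .
    (5,4)@(11, 9): e=[18,14,44] → X
    (6,4)@(13, 9): e=[58,-14,32] → .
    (5,5)@(11, 11): e=[6,30,40] → X
    (6,5)@(13, 11): e=[46,2,28] → X
    (7,5)@(15, 11): e=[86,-26,16] → .
    (5,6)@(11, 13): e=[-6,46,36] → .
    (6,6)@(13, 13): e=[34,18,24] → X
    (7,6)@(15, 13): e=[74,-10,12] → .
    (6,7)@(13, 15): e=[22,34,20] → X
    (7,9)@(15, 19): e=[38,38,0] → .  [on edge]
  covered (9 px):
    . . . . . . . .
    . . . . . . . .
    . . . . X . . .
    . . . . . . . .
    . . . . . X . .
    . . . . . X X .
    . . . . . . X .
    . . . . . . X X
    . . . . . . X X
    . . . . . . . .
    . . . . . . . .
    . . . . . . . .

Result: [0,6,6]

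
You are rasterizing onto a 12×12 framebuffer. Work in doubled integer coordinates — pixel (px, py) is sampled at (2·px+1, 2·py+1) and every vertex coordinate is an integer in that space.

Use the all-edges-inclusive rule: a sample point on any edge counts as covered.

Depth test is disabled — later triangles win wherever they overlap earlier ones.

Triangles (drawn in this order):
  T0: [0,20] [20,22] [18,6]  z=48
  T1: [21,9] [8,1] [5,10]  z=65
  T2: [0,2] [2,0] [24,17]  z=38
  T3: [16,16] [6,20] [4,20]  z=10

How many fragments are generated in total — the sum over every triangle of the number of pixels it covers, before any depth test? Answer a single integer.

T0:
  2·area = 316  (B↔C swapped to make it positive)
  edge (0, 20)→(18, 6): d=(18,-14) inclusive
  edge (18, 6)→(20, 22): d=(2,16) inclusive
  edge (20, 22)→(0, 20): d=(-20,-2) inclusive
    (8,3)@(17, 7): e=[4,18,294] → #
    (9,3)@(19, 7): e=[32,-14,298] → ·
    (7,4)@(15, 9): e=[12,54,250] → #
    (9,4)@(19, 9): e=[68,-10,258] → ·
    (6,5)@(13, 11): e=[20,90,206] → #
    (9,5)@(19, 11): e=[104,-6,218] → ·
    (4,6)@(9, 13): e=[0,158,158] → #  [on edge]
    (5,6)@(11, 13): e=[28,126,162] → #
    (9,6)@(19, 13): e=[140,-2,178] → ·
    (3,7)@(7, 15): e=[8,194,114] → #
    (9,7)@(19, 15): e=[176,2,138] → #
    (10,7)@(21, 15): e=[204,-30,142] → ·
  covered (40 px):
    · · · · · · · · · · · ·
    · · · · · · · · · · · ·
    · · · · · · · · · · · ·
    · · · · · · · · # · · ·
    · · · · · · · # # · · ·
    · · · · · · # # # · · ·
    · · · · # # # # # · · ·
    · · · # # # # # # # · ·
    · · # # # # # # # # · ·
    · # # # # # # # # # · ·
    · · · · · # # # # # · ·
    · · · · · · · · · · · ·
T1:
  2·area = 141  (B↔C swapped to make it positive)
  edge (21, 9)→(5, 10): d=(-16,1) inclusive
  edge (5, 10)→(8, 1): d=(3,-9) inclusive
  edge (8, 1)→(21, 9): d=(13,8) inclusive
    (4,1)@(9, 3): e=[108,15,18] → #
    (5,1)@(11, 3): e=[106,33,2] → #
    (6,1)@(13, 3): e=[104,51,-14] → ·
    (3,2)@(7, 5): e=[78,3,60] → #
    (6,2)@(13, 5): e=[72,57,12] → #
    (7,2)@(15, 5): e=[70,75,-4] → ·
    (3,3)@(7, 7): e=[46,9,86] → #
    (7,3)@(15, 7): e=[38,81,22] → #
    (8,3)@(17, 7): e=[36,99,6] → #
    (9,3)@(19, 7): e=[34,117,-10] → ·
    (3,4)@(7, 9): e=[14,15,112] → #
    (9,4)@(19, 9): e=[2,123,16] → #
    (10,4)@(21, 9): e=[0,141,0] → #  [on edge]
  covered (20 px):
    · · · · · · · · · · · ·
    · · · · # # · · · · · ·
    · · · # # # # · · · · ·
    · · · # # # # # # · · ·
    · · · # # # # # # # # ·
    · · · · · · · · · · · ·
    · · · · · · · · · · · ·
    · · · · · · · · · · · ·
    · · · · · · · · · · · ·
    · · · · · · · · · · · ·
    · · · · · · · · · · · ·
    · · · · · · · · · · · ·
T2:
  2·area = 78
  edge (0, 2)→(2, 0): d=(2,-2) inclusive
  edge (2, 0)→(24, 17): d=(22,17) inclusive
  edge (24, 17)→(0, 2): d=(-24,-15) inclusive
    (0,0)@(1, 1): e=[0,39,39] → #  [on edge]
    (1,0)@(3, 1): e=[4,5,69] → #
    (2,0)@(5, 1): e=[8,-29,99] → ·
    (0,1)@(1, 3): e=[4,83,-9] → ·
    (1,1)@(3, 3): e=[8,49,21] → #
    (2,1)@(5, 3): e=[12,15,51] → #
    (3,1)@(7, 3): e=[16,-19,81] → ·
    (1,2)@(3, 5): e=[12,93,-27] → ·
    (2,2)@(5, 5): e=[16,59,3] → #
    (3,2)@(7, 5): e=[20,25,33] → #
    (4,2)@(9, 5): e=[24,-9,63] → ·
    (2,3)@(5, 7): e=[20,103,-45] → ·
  covered (11 px):
    # # · · · · · · · · · ·
    · # # · · · · · · · · ·
    · · # # · · · · · · · ·
    · · · · # # · · · · · ·
    · · · · · · # · · · · ·
    · · · · · · · # · · · ·
    · · · · · · · · · · · ·
    · · · · · · · · · · # ·
    · · · · · · · · · · · ·
    · · · · · · · · · · · ·
    · · · · · · · · · · · ·
    · · · · · · · · · · · ·
T3:
  2·area = 8
  edge (16, 16)→(6, 20): d=(-10,4) inclusive
  edge (6, 20)→(4, 20): d=(-2,0) inclusive
  edge (4, 20)→(16, 16): d=(12,-4) inclusive
    (9,7)@(19, 15): e=[-2,10,0] → ·  [on edge]
    (6,8)@(13, 17): e=[2,6,0] → #  [on edge]
    (7,8)@(15, 17): e=[-6,6,8] → ·
    (3,9)@(7, 19): e=[6,2,0] → #  [on edge]
    (4,9)@(9, 19): e=[-2,2,8] → ·
    (6,9)@(13, 19): e=[-18,2,24] → ·
    (0,10)@(1, 21): e=[10,-2,0] → ·  [on edge]
    (3,10)@(7, 21): e=[-14,-2,24] → ·
  covered (2 px):
    · · · · · · · · · · · ·
    · · · · · · · · · · · ·
    · · · · · · · · · · · ·
    · · · · · · · · · · · ·
    · · · · · · · · · · · ·
    · · · · · · · · · · · ·
    · · · · · · · · · · · ·
    · · · · · · · · · · · ·
    · · · · · · # · · · · ·
    · · · # · · · · · · · ·
    · · · · · · · · · · · ·
    · · · · · · · · · · · ·

Final: 73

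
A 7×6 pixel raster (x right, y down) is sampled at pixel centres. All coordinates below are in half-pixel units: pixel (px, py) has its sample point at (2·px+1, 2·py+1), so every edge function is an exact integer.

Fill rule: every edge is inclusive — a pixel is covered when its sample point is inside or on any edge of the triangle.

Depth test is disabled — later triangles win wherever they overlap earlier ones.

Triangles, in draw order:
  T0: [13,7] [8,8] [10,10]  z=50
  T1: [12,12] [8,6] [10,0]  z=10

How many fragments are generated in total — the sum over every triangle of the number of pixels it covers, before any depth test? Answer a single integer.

T0:
  2·area = 12  (B↔C swapped to make it positive)
  edge (13, 7)→(10, 10): d=(-3,3) inclusive
  edge (10, 10)→(8, 8): d=(-2,-2) inclusive
  edge (8, 8)→(13, 7): d=(5,-1) inclusive
    (0,0)@(1, 1): e=[54,0,-42] → .  [on edge]
    (1,1)@(3, 3): e=[42,0,-30] → .  [on edge]
    (2,2)@(5, 5): e=[30,0,-18] → .  [on edge]
    (3,3)@(7, 7): e=[18,0,-6] → .  [on edge]
    (6,3)@(13, 7): e=[0,12,0] → X  [on edge]
    (1,4)@(3, 9): e=[24,-12,0] → .  [on edge]
    (4,4)@(9, 9): e=[6,0,6] → X  [on edge]
    (5,4)@(11, 9): e=[0,4,8] → X  [on edge]
    (6,4)@(13, 9): e=[-6,8,10] → .
    (4,5)@(9, 11): e=[0,-4,16] → .  [on edge]
    (5,5)@(11, 11): e=[-6,0,18] → .  [on edge]
  covered (3 px):
    . . . . . . .
    . . . . . . .
    . . . . . . .
    . . . . . . X
    . . . . X X .
    . . . . . . .
T1:
  2·area = 36
  edge (12, 12)→(8, 6): d=(-4,-6) inclusive
  edge (8, 6)→(10, 0): d=(2,-6) inclusive
  edge (10, 0)→(12, 12): d=(2,12) inclusive
    (4,1)@(9, 3): e=[18,0,18] → X  [on edge]
    (5,1)@(11, 3): e=[30,12,-6] → .
    (4,2)@(9, 5): e=[10,4,22] → X
    (5,2)@(11, 5): e=[22,16,-2] → .
    (4,3)@(9, 7): e=[2,8,26] → X
    (5,3)@(11, 7): e=[14,20,2] → X
    (6,3)@(13, 7): e=[26,32,-22] → .
    (3,4)@(7, 9): e=[-18,0,54] → .  [on edge]
    (4,4)@(9, 9): e=[-6,12,30] → .
    (5,4)@(11, 9): e=[6,24,6] → X
    (6,4)@(13, 9): e=[18,36,-18] → .
    (5,5)@(11, 11): e=[-2,28,10] → .
  covered (5 px):
    . . . . . . .
    . . . . X . .
    . . . . X . .
    . . . . X X .
    . . . . . X .
    . . . . . . .

Answer: 8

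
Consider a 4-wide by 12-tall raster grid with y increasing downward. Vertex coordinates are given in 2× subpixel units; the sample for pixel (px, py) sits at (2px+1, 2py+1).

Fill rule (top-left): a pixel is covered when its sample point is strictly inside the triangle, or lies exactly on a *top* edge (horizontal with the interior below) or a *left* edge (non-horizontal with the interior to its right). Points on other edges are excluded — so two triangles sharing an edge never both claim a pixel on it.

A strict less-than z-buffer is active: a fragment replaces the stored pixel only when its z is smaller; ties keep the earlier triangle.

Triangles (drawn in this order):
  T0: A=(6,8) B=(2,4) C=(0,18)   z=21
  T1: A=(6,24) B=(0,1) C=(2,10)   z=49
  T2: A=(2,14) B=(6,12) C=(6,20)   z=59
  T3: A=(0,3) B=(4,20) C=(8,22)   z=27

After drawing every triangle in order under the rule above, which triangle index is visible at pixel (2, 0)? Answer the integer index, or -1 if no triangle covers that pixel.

T0:
  2·area = 64  (B↔C swapped to make it positive)
  edge (6, 8)→(0, 18): d=(-6,10) right/bottom  bias=-1
  edge (0, 18)→(2, 4): d=(2,-14) top-left  bias=+0
  edge (2, 4)→(6, 8): d=(4,4) right/bottom  bias=-1
    (0,1)@(1, 3): e=[80,-16,0] → ·  [on edge]
    (1,2)@(3, 5): e=[48,16,0] → ·  [on edge]
    (1,3)@(3, 7): e=[36,20,8] → █
    (2,3)@(5, 7): e=[16,48,0] → ·  [on edge]
    (1,4)@(3, 9): e=[24,24,16] → █
    (2,4)@(5, 9): e=[4,52,8] → █
    (3,4)@(7, 9): e=[-16,80,0] → ·  [on edge]
    (0,5)@(1, 11): e=[32,0,32] → █  [on edge]
    (2,5)@(5, 11): e=[-8,56,16] → ·
    (0,6)@(1, 13): e=[20,4,40] → █
    (1,6)@(3, 13): e=[0,32,32] → ·  [on edge]
    (0,7)@(1, 15): e=[8,8,48] → █
  covered (7 px):
    · · · ·
    · · · ·
    · · · ·
    · █ · ·
    · █ █ ·
    █ █ · ·
    █ · · ·
    █ · · ·
    · · · ·
    · · · ·
    · · · ·
    · · · ·
T1:
  2·area = 8  (B↔C swapped to make it positive)
  edge (6, 24)→(2, 10): d=(-4,-14) top-left  bias=+0
  edge (2, 10)→(0, 1): d=(-2,-9) top-left  bias=+0
  edge (0, 1)→(6, 24): d=(6,23) right/bottom  bias=-1
    (0,2)@(1, 5): e=[6,1,1] → █
    (1,2)@(3, 5): e=[34,19,-45] → ·
    (0,3)@(1, 7): e=[-2,-3,13] → ·
    (1,6)@(3, 13): e=[2,3,3] → █
    (2,6)@(5, 13): e=[30,21,-43] → ·
    (1,7)@(3, 15): e=[-6,-1,15] → ·
  covered (2 px):
    · · · ·
    · · · ·
    █ · · ·
    · · · ·
    · · · ·
    · · · ·
    · █ · ·
    · · · ·
    · · · ·
    · · · ·
    · · · ·
    · · · ·
T2:
  2·area = 32
  edge (2, 14)→(6, 12): d=(4,-2) top-left  bias=+0
  edge (6, 12)→(6, 20): d=(0,8) right/bottom  bias=-1
  edge (6, 20)→(2, 14): d=(-4,-6) top-left  bias=+0
    (2,6)@(5, 13): e=[2,8,22] → █
    (3,6)@(7, 13): e=[6,-8,34] → ·
    (1,7)@(3, 15): e=[6,24,2] → █
    (3,7)@(7, 15): e=[14,-8,26] → ·
    (1,8)@(3, 17): e=[14,24,-6] → ·
    (2,8)@(5, 17): e=[18,8,6] → █
    (3,8)@(7, 17): e=[22,-8,18] → ·
    (2,9)@(5, 19): e=[26,8,-2] → ·
  covered (4 px):
    · · · ·
    · · · ·
    · · · ·
    · · · ·
    · · · ·
    · · · ·
    · · █ ·
    · █ █ ·
    · · █ ·
    · · · ·
    · · · ·
    · · · ·
T3:
  2·area = 60  (B↔C swapped to make it positive)
  edge (0, 3)→(8, 22): d=(8,19) right/bottom  bias=-1
  edge (8, 22)→(4, 20): d=(-4,-2) top-left  bias=+0
  edge (4, 20)→(0, 3): d=(-4,-17) top-left  bias=+0
    (0,3)@(1, 7): e=[13,46,1] → █
    (1,3)@(3, 7): e=[-25,50,35] → ·
    (0,4)@(1, 9): e=[29,38,-7] → ·
    (1,5)@(3, 11): e=[7,34,19] → █
    (2,5)@(5, 11): e=[-31,38,53] → ·
    (1,6)@(3, 13): e=[23,26,11] → █
    (2,6)@(5, 13): e=[-15,30,45] → ·
    (1,7)@(3, 15): e=[39,18,3] → █
    (2,7)@(5, 15): e=[1,22,37] → █
    (3,7)@(7, 15): e=[-37,26,71] → ·
    (1,8)@(3, 17): e=[55,10,-5] → ·
    (2,8)@(5, 17): e=[17,14,29] → █
  covered (8 px):
    · · · ·
    · · · ·
    · · · ·
    █ · · ·
    · · · ·
    · █ · ·
    · █ · ·
    · █ █ ·
    · · █ ·
    · · █ ·
    · · · █
    · · · ·

Z-buffer (winner per pixel, '.' = empty):
  . . . .
  . . . .
  1 . . .
  3 0 . .
  . 0 0 .
  0 0 . .
  0 3 2 .
  0 3 3 .
  . . 3 .
  . . 3 .
  . . . 3
  . . . .

Final: -1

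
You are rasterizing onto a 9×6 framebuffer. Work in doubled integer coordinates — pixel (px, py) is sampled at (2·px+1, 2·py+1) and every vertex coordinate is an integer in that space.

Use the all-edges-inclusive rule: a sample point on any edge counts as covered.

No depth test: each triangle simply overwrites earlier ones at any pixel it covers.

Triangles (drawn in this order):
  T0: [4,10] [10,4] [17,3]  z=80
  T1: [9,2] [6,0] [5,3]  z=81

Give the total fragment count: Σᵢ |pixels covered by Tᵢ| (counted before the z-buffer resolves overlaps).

T0:
  2·area = 36
  edge (4, 10)→(10, 4): d=(6,-6) inclusive
  edge (10, 4)→(17, 3): d=(7,-1) inclusive
  edge (17, 3)→(4, 10): d=(-13,7) inclusive
    (6,0)@(13, 1): e=[0,-18,54] → .  [on edge]
    (5,1)@(11, 3): e=[0,-6,42] → .  [on edge]
    (8,1)@(17, 3): e=[36,0,0] → X  [on edge]
    (1,2)@(3, 5): e=[-36,0,72] → .  [on edge]
    (4,2)@(9, 5): e=[0,6,30] → X  [on edge]
    (5,2)@(11, 5): e=[12,8,16] → X
    (6,2)@(13, 5): e=[24,10,2] → X
    (7,2)@(15, 5): e=[36,12,-12] → .
    (8,2)@(17, 5): e=[48,14,-26] → .
    (3,3)@(7, 7): e=[0,18,18] → X  [on edge]
    (5,3)@(11, 7): e=[24,22,-10] → .
    (6,3)@(13, 7): e=[36,24,-24] → .
    (2,4)@(5, 9): e=[0,30,6] → X  [on edge]
    (1,5)@(3, 11): e=[0,42,-6] → .  [on edge]
  covered (7 px):
    . . . . . . . . .
    . . . . . . . . X
    . . . . X X X . .
    . . . X X . . . .
    . . X . . . . . .
    . . . . . . . . .
T1:
  2·area = 11  (B↔C swapped to make it positive)
  edge (9, 2)→(5, 3): d=(-4,1) inclusive
  edge (5, 3)→(6, 0): d=(1,-3) inclusive
  edge (6, 0)→(9, 2): d=(3,2) inclusive
    (3,0)@(7, 1): e=[6,4,1] → X
    (4,0)@(9, 1): e=[4,10,-3] → .
    (6,0)@(13, 1): e=[0,22,-11] → .  [on edge]
    (2,1)@(5, 3): e=[0,0,11] → X  [on edge]
    (3,1)@(7, 3): e=[-2,6,7] → .
    (2,2)@(5, 5): e=[-8,2,17] → .
    (1,4)@(3, 9): e=[-22,0,33] → .  [on edge]
  covered (2 px):
    . . . X . . . . .
    . . X . . . . . .
    . . . . . . . . .
    . . . . . . . . .
    . . . . . . . . .
    . . . . . . . . .

Final: 9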